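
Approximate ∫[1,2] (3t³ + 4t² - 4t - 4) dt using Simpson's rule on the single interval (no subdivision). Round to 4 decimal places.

S = (b−a)/6 · [f(1) + 4f(1.5) + f(2)] = 0.166667·[(-1) + 4·9.125 + 28] = 10.5833.

10.5833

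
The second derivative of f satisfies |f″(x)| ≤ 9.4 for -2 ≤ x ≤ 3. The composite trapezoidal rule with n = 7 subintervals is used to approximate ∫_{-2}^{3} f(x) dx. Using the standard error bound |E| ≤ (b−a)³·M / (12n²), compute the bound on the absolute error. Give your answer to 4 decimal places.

1.9983

|E| ≤ (5)³·9.4 / (12·7²) = 1175/588 = 1.9983.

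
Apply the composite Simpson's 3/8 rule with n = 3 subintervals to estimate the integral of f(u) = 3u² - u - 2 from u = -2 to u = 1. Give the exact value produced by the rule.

4.5

h = (1 − (-2))/3 = 1.
Nodes u₀,…,u₃ = -2, -1, 0, 1.
f(u) = 3u² - u - 2: f₀=12, f₁=2, f₂=-2, f₃=0.
(3h/8)·[f₀ + 3f₁ + 3f₂ + f₃] = 0.375·(12) = 4.5.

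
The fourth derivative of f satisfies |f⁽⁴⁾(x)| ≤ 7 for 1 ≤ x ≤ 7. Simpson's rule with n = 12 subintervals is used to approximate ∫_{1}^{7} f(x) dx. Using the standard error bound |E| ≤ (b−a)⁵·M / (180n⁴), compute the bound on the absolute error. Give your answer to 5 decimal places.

0.01458

|E| ≤ (6)⁵·7 / (180·12⁴) = 54432/3732480 = 0.01458.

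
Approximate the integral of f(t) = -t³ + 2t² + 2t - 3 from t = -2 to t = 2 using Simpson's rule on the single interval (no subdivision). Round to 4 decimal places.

-1.3333

S = (b−a)/6 · [f(-2) + 4f(0) + f(2)] = 0.666667·[9 + 4·(-3) + 1] = -1.3333.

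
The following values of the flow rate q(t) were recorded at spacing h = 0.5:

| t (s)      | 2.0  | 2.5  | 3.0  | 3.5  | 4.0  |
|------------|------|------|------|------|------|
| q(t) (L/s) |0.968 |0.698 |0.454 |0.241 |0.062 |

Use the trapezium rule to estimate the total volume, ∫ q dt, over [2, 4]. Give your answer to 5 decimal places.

h = 0.5, n = 4.
(h/2)·[y₀ + 2y₁ + 2y₂ + 2y₃ + y₄] = 0.25·(3.816) = 0.95400.

0.95400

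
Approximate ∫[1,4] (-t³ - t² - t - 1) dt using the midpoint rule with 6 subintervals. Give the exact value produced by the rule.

-94.71875

h = (4 − 1)/6 = 0.5.
Midpoints m₁,…,m₆ = 1.25, 1.75, 2.25, 2.75, 3.25, 3.75.
f(m₁)=-5.765625, f(m₂)=-11.171875, f(m₃)=-19.703125, f(m₄)=-32.109375, f(m₅)=-49.140625, f(m₆)=-71.546875.
h·[f(m₁) + f(m₂) + f(m₃) + f(m₄) + f(m₅) + f(m₆)] = 0.5·(-189.4375) = -94.71875.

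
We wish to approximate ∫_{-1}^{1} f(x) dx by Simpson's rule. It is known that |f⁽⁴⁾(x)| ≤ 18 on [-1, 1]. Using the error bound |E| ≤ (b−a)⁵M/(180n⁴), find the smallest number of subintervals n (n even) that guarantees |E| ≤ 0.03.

Need 576/(180n⁴) ≤ 0.03.
n⁴ ≥ 576/(180·0.03) = 106.667 ⇒ n ≥ 3.2137, so the smallest even n is 4. (n must be even for Simpson's rule.)

4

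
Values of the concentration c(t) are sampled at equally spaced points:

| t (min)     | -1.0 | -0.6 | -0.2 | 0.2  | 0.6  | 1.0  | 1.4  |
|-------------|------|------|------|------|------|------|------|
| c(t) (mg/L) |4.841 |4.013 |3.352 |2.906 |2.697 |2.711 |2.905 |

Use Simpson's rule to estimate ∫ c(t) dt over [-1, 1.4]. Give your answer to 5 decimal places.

h = 0.4, n = 6.
(h/3)·[y₀ + 4y₁ + 2y₂ + 4y₃ + 2y₄ + 4y₅ + y₆] = 0.133333·(58.364) = 7.78187.

7.78187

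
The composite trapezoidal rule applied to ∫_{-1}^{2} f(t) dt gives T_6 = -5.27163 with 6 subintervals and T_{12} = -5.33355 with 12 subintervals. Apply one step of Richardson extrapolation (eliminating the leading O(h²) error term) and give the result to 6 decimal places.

R = (4·T_{12} − T_6) / 3 = (4·(-5.33355) − (-5.27163))/3 = (-16.06257)/3 = -5.354190.

-5.354190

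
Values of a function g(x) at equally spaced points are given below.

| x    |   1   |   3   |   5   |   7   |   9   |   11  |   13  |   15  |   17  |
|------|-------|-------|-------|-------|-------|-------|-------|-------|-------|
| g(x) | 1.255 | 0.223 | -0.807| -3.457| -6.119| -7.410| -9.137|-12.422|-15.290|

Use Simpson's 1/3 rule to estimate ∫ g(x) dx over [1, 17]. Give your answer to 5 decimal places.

-92.28333

h = 2, n = 8.
(h/3)·[y₀ + 4y₁ + 2y₂ + 4y₃ + 2y₄ + 4y₅ + 2y₆ + 4y₇ + y₈] = 0.666667·(-138.425) = -92.28333.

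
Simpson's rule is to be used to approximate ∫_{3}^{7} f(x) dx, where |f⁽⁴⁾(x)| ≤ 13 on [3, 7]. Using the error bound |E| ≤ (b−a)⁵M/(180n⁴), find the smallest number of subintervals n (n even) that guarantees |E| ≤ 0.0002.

26

Need 13312/(180n⁴) ≤ 0.0002.
n⁴ ≥ 13312/(180·0.0002) = 369778 ⇒ n ≥ 24.6596, so the smallest even n is 26. (n must be even for Simpson's rule.)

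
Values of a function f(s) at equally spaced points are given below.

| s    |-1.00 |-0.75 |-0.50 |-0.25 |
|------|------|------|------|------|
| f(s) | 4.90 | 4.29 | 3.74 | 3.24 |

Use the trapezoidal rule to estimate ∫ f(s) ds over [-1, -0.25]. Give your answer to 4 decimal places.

h = 0.25, n = 3.
(h/2)·[y₀ + 2y₁ + 2y₂ + y₃] = 0.125·(24.20) = 3.0250.

3.0250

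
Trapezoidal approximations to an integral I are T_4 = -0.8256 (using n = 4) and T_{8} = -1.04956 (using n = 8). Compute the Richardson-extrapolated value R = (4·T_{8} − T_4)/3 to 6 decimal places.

-1.124213

R = (4·T_{8} − T_4) / 3 = (4·(-1.04956) − (-0.8256))/3 = (-3.37264)/3 = -1.124213.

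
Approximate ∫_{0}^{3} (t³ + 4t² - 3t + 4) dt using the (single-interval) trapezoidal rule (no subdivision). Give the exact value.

93

T = (b−a)/2 · [f(0) + f(3)] = 1.5·[4 + 58] = 93.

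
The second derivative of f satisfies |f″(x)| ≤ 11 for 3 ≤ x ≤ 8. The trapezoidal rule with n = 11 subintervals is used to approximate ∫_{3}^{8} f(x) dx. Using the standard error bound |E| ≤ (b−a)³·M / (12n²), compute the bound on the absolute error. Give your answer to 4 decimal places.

|E| ≤ (5)³·11 / (12·11²) = 1375/1452 = 0.9470.

0.9470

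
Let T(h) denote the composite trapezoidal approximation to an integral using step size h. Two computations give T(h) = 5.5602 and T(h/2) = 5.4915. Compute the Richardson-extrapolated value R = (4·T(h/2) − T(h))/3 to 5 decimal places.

5.46860

R = (4·T(h/2) − T(h)) / 3 = (4·5.4915 − 5.5602)/3 = (16.4058)/3 = 5.46860.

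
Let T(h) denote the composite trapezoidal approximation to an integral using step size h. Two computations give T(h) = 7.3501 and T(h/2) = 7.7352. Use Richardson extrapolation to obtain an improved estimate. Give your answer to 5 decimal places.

R = (4·T(h/2) − T(h)) / 3 = (4·7.7352 − 7.3501)/3 = (23.5907)/3 = 7.86357.

7.86357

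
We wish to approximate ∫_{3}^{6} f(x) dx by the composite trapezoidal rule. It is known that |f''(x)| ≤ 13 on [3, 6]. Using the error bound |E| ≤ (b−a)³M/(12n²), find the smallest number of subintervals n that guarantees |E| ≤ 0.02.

39

Need 351/(12n²) ≤ 0.02.
n² ≥ 351/(12·0.02) = 1462.5 ⇒ n ≥ 38.2426, so the smallest n is 39.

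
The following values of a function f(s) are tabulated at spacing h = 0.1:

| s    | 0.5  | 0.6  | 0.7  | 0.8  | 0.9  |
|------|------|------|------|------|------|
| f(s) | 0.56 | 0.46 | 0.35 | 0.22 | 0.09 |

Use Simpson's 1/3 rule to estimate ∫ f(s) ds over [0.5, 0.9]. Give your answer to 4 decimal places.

h = 0.1, n = 4.
(h/3)·[y₀ + 4y₁ + 2y₂ + 4y₃ + y₄] = 0.033333·(4.07) = 0.1357.

0.1357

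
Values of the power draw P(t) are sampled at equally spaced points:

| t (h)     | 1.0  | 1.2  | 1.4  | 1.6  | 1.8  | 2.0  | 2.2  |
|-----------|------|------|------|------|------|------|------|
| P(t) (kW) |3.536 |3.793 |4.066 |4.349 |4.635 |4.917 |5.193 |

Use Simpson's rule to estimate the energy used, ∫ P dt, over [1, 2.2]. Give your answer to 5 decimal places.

h = 0.2, n = 6.
(h/3)·[y₀ + 4y₁ + 2y₂ + 4y₃ + 2y₄ + 4y₅ + y₆] = 0.066667·(78.367) = 5.22447.

5.22447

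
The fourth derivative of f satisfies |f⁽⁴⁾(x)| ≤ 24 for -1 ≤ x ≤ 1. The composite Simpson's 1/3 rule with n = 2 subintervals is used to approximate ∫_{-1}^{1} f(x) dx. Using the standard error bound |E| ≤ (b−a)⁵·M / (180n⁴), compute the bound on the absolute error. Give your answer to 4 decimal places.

0.2667

|E| ≤ (2)⁵·24 / (180·2⁴) = 768/2880 = 0.2667.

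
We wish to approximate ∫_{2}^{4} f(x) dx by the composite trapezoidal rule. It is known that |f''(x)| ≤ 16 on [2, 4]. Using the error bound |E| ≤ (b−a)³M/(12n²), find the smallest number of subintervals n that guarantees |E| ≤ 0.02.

Need 128/(12n²) ≤ 0.02.
n² ≥ 128/(12·0.02) = 533.333 ⇒ n ≥ 23.0940, so the smallest n is 24.

24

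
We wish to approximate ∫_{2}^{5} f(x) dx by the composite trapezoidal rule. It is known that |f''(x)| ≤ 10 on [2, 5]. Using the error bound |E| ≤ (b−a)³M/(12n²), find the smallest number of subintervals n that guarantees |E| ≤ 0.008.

54

Need 270/(12n²) ≤ 0.008.
n² ≥ 270/(12·0.008) = 2812.5 ⇒ n ≥ 53.0330, so the smallest n is 54.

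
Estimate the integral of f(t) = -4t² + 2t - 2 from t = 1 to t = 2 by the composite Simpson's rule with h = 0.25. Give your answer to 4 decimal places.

-8.3333

h = (2 − 1)/4 = 0.25.
Nodes t₀,…,t₄ = 1, 1.25, 1.5, 1.75, 2.
f(t) = -4t² + 2t - 2: f₀=-4, f₁=-5.75, f₂=-8, f₃=-10.75, f₄=-14.
(h/3)·[f₀ + 4f₁ + 2f₂ + 4f₃ + f₄] = 0.083333·(-100) = -8.3333.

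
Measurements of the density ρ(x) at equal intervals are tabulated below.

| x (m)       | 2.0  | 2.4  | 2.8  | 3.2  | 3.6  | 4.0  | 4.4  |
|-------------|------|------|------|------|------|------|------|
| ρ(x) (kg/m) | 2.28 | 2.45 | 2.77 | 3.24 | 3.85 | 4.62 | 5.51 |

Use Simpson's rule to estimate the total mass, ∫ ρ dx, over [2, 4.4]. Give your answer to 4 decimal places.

h = 0.4, n = 6.
(h/3)·[y₀ + 4y₁ + 2y₂ + 4y₃ + 2y₄ + 4y₅ + y₆] = 0.133333·(62.27) = 8.3027.

8.3027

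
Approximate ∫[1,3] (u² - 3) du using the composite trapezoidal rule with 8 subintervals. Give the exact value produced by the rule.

2.6875

h = (3 − 1)/8 = 0.25.
Nodes u₀,…,u₈ = 1, 1.25, 1.5, 1.75, 2, 2.25, 2.5, 2.75, 3.
f(u) = u² - 3: f₀=-2, f₁=-1.4375, f₂=-0.75, f₃=0.0625, f₄=1, f₅=2.0625, f₆=3.25, f₇=4.5625, f₈=6.
(h/2)·[f₀ + 2f₁ + 2f₂ + 2f₃ + 2f₄ + 2f₅ + 2f₆ + 2f₇ + f₈] = 0.125·(21.5) = 2.6875.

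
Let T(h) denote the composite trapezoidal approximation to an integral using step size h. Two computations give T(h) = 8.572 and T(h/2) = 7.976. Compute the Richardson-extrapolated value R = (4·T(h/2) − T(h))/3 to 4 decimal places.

7.7773

R = (4·T(h/2) − T(h)) / 3 = (4·7.976 − 8.572)/3 = (23.332)/3 = 7.7773.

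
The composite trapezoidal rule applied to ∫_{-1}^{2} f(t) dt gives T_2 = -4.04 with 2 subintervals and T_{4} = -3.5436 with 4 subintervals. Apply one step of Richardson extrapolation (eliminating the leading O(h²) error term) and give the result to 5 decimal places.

R = (4·T_{4} − T_2) / 3 = (4·(-3.5436) − (-4.04))/3 = (-10.1344)/3 = -3.37813.

-3.37813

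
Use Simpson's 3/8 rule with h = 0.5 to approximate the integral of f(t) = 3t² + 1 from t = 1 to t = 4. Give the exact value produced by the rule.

h = (4 − 1)/6 = 0.5.
Nodes t₀,…,t₆ = 1, 1.5, 2, 2.5, 3, 3.5, 4.
f(t) = 3t² + 1: f₀=4, f₁=7.75, f₂=13, f₃=19.75, f₄=28, f₅=37.75, f₆=49.
(3h/8)·[f₀ + 3f₁ + 3f₂ + 2f₃ + 3f₄ + 3f₅ + f₆] = 0.1875·(352) = 66.

66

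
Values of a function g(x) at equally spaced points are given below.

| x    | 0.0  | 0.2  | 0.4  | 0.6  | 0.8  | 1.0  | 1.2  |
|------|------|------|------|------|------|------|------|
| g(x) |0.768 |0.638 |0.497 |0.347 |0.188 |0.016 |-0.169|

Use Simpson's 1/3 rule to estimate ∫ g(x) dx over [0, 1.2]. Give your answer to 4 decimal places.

0.3982

h = 0.2, n = 6.
(h/3)·[y₀ + 4y₁ + 2y₂ + 4y₃ + 2y₄ + 4y₅ + y₆] = 0.066667·(5.973) = 0.3982.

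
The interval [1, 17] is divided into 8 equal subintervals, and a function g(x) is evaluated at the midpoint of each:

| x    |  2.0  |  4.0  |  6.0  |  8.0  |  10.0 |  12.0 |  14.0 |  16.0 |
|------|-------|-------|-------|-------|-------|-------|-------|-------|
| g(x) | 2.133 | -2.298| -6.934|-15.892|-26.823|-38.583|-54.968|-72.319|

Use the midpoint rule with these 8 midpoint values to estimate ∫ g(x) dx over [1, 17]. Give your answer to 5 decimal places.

-431.36800

h = 2, n = 8.
h·[y(m₁) + y(m₂) + y(m₃) + y(m₄) + y(m₅) + y(m₆) + y(m₇) + y(m₈)] = 2·(-215.684) = -431.36800.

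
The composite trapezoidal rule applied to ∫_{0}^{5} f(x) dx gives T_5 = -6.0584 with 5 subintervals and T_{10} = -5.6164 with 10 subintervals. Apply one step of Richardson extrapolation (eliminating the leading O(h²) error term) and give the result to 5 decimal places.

R = (4·T_{10} − T_5) / 3 = (4·(-5.6164) − (-6.0584))/3 = (-16.4072)/3 = -5.46907.

-5.46907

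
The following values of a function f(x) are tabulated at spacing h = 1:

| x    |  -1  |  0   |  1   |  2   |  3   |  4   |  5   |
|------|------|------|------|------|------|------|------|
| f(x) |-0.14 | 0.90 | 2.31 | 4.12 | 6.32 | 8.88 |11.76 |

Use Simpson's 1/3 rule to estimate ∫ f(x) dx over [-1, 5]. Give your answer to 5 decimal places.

28.16000

h = 1, n = 6.
(h/3)·[y₀ + 4y₁ + 2y₂ + 4y₃ + 2y₄ + 4y₅ + y₆] = 0.333333·(84.48) = 28.16000.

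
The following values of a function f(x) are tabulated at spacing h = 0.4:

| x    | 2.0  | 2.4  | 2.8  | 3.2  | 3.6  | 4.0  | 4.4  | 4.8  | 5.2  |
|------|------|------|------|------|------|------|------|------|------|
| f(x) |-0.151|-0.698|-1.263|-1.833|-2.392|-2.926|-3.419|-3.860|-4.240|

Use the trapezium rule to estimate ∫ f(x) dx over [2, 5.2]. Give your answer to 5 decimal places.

h = 0.4, n = 8.
(h/2)·[y₀ + 2y₁ + 2y₂ + 2y₃ + 2y₄ + 2y₅ + 2y₆ + 2y₇ + y₈] = 0.2·(-37.173) = -7.43460.

-7.43460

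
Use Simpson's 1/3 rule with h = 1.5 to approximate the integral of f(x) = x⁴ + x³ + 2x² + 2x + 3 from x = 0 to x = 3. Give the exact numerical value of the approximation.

h = (3 − 0)/2 = 1.5.
Nodes x₀,…,x₂ = 0, 1.5, 3.
f(x) = x⁴ + x³ + 2x² + 2x + 3: f₀=3, f₁=18.9375, f₂=135.
(h/3)·[f₀ + 4f₁ + f₂] = 0.5·(213.75) = 106.875.

106.875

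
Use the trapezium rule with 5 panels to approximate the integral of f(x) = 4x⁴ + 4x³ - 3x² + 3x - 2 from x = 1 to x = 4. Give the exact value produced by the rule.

1061.94816

h = (4 − 1)/5 = 0.6.
Nodes x₀,…,x₅ = 1, 1.6, 2.2, 2.8, 3.4, 4.
f(x) = 4x⁴ + 4x³ - 3x² + 3x - 2: f₀=6, f₁=37.7184, f₂=126.3744, f₃=316.5504, f₄=665.2704, f₅=1242.
(h/2)·[f₀ + 2f₁ + 2f₂ + 2f₃ + 2f₄ + f₅] = 0.3·(3539.8272) = 1061.94816.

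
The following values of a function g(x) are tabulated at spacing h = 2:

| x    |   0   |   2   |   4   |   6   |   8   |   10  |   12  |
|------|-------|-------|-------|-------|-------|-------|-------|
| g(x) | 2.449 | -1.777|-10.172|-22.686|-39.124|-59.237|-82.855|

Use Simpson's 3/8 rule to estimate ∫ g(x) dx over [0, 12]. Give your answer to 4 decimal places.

h = 2, n = 6.
(3h/8)·[y₀ + 3y₁ + 3y₂ + 2y₃ + 3y₄ + 3y₅ + y₆] = 0.75·(-456.708) = -342.5310.

-342.5310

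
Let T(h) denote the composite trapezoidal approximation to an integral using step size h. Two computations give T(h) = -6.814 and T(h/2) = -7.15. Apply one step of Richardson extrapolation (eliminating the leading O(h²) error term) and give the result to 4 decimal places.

-7.2620

R = (4·T(h/2) − T(h)) / 3 = (4·(-7.15) − (-6.814))/3 = (-21.786)/3 = -7.2620.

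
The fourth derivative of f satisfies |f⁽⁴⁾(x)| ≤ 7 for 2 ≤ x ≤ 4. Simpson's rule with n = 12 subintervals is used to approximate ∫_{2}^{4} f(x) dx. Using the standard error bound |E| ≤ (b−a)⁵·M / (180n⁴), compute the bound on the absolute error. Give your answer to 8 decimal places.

|E| ≤ (2)⁵·7 / (180·12⁴) = 224/3732480 = 0.00006001.

0.00006001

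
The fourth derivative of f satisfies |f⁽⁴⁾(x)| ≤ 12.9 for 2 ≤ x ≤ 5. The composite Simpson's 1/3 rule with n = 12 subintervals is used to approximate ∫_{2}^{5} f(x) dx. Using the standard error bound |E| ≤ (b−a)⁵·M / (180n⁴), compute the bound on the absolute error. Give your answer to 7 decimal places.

|E| ≤ (3)⁵·12.9 / (180·12⁴) = 3134.7/3732480 = 0.0008398.

0.0008398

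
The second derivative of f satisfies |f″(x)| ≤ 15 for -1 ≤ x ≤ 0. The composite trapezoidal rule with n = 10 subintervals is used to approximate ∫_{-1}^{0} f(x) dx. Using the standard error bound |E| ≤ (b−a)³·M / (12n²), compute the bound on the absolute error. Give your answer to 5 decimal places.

|E| ≤ (1)³·15 / (12·10²) = 15/1200 = 0.01250.

0.01250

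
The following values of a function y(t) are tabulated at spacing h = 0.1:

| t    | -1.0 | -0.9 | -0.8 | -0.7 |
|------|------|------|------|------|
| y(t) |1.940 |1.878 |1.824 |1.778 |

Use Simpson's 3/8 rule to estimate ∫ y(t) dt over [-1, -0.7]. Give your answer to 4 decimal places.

0.5559

h = 0.1, n = 3.
(3h/8)·[y₀ + 3y₁ + 3y₂ + y₃] = 0.0375·(14.824) = 0.5559.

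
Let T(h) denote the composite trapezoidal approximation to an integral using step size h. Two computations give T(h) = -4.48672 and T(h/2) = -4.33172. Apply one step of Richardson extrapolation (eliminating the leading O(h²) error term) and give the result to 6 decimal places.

R = (4·T(h/2) − T(h)) / 3 = (4·(-4.33172) − (-4.48672))/3 = (-12.84016)/3 = -4.280053.

-4.280053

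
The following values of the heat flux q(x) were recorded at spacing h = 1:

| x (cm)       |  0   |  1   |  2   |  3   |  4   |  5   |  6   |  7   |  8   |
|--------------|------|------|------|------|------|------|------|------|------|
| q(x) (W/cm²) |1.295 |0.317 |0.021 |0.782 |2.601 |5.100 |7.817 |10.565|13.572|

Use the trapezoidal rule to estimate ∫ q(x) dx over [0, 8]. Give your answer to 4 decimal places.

34.6365

h = 1, n = 8.
(h/2)·[y₀ + 2y₁ + 2y₂ + 2y₃ + 2y₄ + 2y₅ + 2y₆ + 2y₇ + y₈] = 0.5·(69.273) = 34.6365.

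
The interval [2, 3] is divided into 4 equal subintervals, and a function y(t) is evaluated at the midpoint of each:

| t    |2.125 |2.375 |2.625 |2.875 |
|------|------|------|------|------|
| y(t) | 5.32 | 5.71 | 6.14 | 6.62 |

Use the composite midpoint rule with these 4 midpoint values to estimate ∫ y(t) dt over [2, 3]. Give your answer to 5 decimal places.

h = 0.25, n = 4.
h·[y(m₁) + y(m₂) + y(m₃) + y(m₄)] = 0.25·(23.79) = 5.94750.

5.94750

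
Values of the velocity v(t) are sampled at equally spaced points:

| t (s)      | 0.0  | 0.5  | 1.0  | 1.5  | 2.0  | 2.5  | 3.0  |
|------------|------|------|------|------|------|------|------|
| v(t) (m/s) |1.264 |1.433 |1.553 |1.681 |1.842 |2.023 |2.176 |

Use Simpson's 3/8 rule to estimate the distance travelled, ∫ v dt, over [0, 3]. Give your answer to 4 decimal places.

h = 0.5, n = 6.
(3h/8)·[y₀ + 3y₁ + 3y₂ + 2y₃ + 3y₄ + 3y₅ + y₆] = 0.1875·(27.355) = 5.1291.

5.1291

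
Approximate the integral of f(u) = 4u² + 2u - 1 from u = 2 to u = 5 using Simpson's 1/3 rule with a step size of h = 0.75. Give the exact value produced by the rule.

174

h = (5 − 2)/4 = 0.75.
Nodes u₀,…,u₄ = 2, 2.75, 3.5, 4.25, 5.
f(u) = 4u² + 2u - 1: f₀=19, f₁=34.75, f₂=55, f₃=79.75, f₄=109.
(h/3)·[f₀ + 4f₁ + 2f₂ + 4f₃ + f₄] = 0.25·(696) = 174.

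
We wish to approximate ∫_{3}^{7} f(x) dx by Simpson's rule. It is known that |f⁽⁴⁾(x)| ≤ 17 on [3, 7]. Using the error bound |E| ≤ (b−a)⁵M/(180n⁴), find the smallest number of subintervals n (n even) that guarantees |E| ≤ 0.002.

16

Need 17408/(180n⁴) ≤ 0.002.
n⁴ ≥ 17408/(180·0.002) = 48355.6 ⇒ n ≥ 14.8290, so the smallest even n is 16. (n must be even for Simpson's rule.)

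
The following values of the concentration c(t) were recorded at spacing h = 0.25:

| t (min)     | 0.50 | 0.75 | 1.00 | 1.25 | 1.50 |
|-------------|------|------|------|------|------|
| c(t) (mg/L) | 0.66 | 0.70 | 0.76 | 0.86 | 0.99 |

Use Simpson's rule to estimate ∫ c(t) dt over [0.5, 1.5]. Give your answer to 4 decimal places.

0.7842

h = 0.25, n = 4.
(h/3)·[y₀ + 4y₁ + 2y₂ + 4y₃ + y₄] = 0.083333·(9.41) = 0.7842.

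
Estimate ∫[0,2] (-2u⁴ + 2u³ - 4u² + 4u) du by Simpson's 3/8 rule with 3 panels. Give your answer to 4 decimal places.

-7.7037

h = (2 − 0)/3 = 0.666667.
Nodes u₀,…,u₃ = 0, 0.666667, 1.333333, 2.
f(u) = -2u⁴ + 2u³ - 4u² + 4u: f₀=0, f₁=1.086420, f₂=-3.358025, f₃=-24.
(3h/8)·[f₀ + 3f₁ + 3f₂ + f₃] = 0.25·(-30.814815) = -7.7037.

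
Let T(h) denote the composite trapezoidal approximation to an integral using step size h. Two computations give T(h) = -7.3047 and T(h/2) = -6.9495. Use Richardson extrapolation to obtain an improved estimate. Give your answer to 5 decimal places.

R = (4·T(h/2) − T(h)) / 3 = (4·(-6.9495) − (-7.3047))/3 = (-20.4933)/3 = -6.83110.

-6.83110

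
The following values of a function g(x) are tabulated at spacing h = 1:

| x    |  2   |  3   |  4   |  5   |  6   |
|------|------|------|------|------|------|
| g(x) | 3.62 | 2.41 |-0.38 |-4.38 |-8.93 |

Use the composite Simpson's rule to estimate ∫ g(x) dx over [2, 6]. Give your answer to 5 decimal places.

-4.65000

h = 1, n = 4.
(h/3)·[y₀ + 4y₁ + 2y₂ + 4y₃ + y₄] = 0.333333·(-13.95) = -4.65000.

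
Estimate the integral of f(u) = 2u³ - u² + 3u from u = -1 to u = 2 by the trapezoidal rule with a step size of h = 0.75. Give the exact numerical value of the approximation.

9.5625

h = (2 − (-1))/4 = 0.75.
Nodes u₀,…,u₄ = -1, -0.25, 0.5, 1.25, 2.
f(u) = 2u³ - u² + 3u: f₀=-6, f₁=-0.84375, f₂=1.5, f₃=6.09375, f₄=18.
(h/2)·[f₀ + 2f₁ + 2f₂ + 2f₃ + f₄] = 0.375·(25.5) = 9.5625.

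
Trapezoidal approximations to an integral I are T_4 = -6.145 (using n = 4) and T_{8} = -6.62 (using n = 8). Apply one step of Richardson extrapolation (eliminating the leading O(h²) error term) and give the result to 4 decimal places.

R = (4·T_{8} − T_4) / 3 = (4·(-6.62) − (-6.145))/3 = (-20.335)/3 = -6.7783.

-6.7783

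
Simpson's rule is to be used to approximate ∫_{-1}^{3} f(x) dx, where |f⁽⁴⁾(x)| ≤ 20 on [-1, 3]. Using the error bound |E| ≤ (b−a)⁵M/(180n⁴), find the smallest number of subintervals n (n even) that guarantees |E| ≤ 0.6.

Need 20480/(180n⁴) ≤ 0.6.
n⁴ ≥ 20480/(180·0.6) = 189.63 ⇒ n ≥ 3.7109, so the smallest even n is 4. (n must be even for Simpson's rule.)

4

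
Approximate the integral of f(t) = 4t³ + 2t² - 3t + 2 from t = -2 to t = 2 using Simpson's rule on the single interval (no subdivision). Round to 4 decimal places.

S = (b−a)/6 · [f(-2) + 4f(0) + f(2)] = 0.666667·[(-16) + 4·2 + 36] = 18.6667.

18.6667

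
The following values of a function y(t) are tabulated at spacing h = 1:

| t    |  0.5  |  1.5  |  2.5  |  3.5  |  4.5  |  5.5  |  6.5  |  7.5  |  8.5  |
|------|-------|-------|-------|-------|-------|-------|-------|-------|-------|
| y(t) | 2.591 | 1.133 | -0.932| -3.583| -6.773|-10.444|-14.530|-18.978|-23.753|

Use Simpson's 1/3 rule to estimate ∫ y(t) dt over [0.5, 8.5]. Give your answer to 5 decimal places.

-64.37333

h = 1, n = 8.
(h/3)·[y₀ + 4y₁ + 2y₂ + 4y₃ + 2y₄ + 4y₅ + 2y₆ + 4y₇ + y₈] = 0.333333·(-193.120) = -64.37333.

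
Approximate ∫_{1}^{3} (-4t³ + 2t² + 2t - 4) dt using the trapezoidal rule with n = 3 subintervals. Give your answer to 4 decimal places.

h = (3 − 1)/3 = 0.666667.
Nodes t₀,…,t₃ = 1, 1.666667, 2.333333, 3.
f(t) = -4t³ + 2t² + 2t - 4: f₀=-4, f₁=-13.629630, f₂=-39.259259, f₃=-88.
(h/2)·[f₀ + 2f₁ + 2f₂ + f₃] = 0.333333·(-197.777778) = -65.9259.

-65.9259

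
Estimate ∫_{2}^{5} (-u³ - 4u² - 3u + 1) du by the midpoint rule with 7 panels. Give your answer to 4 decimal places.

h = (5 − 2)/7 = 0.428571.
Midpoints m₁,…,m₇ = 2.214286, 2.642857, 3.071429, 3.5, 3.928571, 4.357143, 4.785714.
f(m₁)=-36.111880, f(m₂)=-53.326895, f(m₃)=-74.923834, f(m₄)=-101.375, f(m₅)=-133.152697, f(m₆)=-170.729227, f(m₇)=-214.576895.
h·[f(m₁) + f(m₂) + f(m₃) + f(m₄) + f(m₅) + f(m₆) + f(m₇)] = 0.428571·(-784.196429) = -336.0842.

-336.0842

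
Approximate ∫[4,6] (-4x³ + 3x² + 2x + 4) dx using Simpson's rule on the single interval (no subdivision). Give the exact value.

S = (b−a)/6 · [f(4) + 4f(5) + f(6)] = 0.333333·[(-196) + 4·(-411) + (-740)] = -860.

-860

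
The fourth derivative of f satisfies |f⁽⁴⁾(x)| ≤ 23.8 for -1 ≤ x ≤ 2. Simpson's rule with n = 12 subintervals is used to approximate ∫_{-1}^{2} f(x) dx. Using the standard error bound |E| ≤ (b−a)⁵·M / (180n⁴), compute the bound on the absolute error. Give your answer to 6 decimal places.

0.001549

|E| ≤ (3)⁵·23.8 / (180·12⁴) = 5783.4/3732480 = 0.001549.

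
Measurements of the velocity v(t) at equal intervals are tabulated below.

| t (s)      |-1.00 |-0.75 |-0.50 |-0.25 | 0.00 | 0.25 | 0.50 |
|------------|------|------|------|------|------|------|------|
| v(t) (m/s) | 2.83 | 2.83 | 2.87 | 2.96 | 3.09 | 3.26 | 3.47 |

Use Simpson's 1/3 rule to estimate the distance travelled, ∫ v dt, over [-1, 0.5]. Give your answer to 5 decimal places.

4.53500

h = 0.25, n = 6.
(h/3)·[y₀ + 4y₁ + 2y₂ + 4y₃ + 2y₄ + 4y₅ + y₆] = 0.083333·(54.42) = 4.53500.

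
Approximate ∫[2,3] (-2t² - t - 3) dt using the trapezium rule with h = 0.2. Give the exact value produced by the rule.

h = (3 − 2)/5 = 0.2.
Nodes t₀,…,t₅ = 2, 2.2, 2.4, 2.6, 2.8, 3.
f(t) = -2t² - t - 3: f₀=-13, f₁=-14.88, f₂=-16.92, f₃=-19.12, f₄=-21.48, f₅=-24.
(h/2)·[f₀ + 2f₁ + 2f₂ + 2f₃ + 2f₄ + f₅] = 0.1·(-181.8) = -18.18.

-18.18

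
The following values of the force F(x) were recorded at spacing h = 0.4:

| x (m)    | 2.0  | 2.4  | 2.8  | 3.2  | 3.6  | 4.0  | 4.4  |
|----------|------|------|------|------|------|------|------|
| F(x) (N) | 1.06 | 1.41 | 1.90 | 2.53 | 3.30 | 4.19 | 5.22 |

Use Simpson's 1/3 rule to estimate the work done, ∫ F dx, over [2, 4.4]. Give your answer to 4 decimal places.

h = 0.4, n = 6.
(h/3)·[y₀ + 4y₁ + 2y₂ + 4y₃ + 2y₄ + 4y₅ + y₆] = 0.133333·(49.20) = 6.5600.

6.5600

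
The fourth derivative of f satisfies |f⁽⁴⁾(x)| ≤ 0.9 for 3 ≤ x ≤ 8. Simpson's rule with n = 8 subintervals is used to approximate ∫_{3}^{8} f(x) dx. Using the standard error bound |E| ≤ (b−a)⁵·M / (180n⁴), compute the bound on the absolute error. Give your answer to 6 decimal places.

0.003815

|E| ≤ (5)⁵·0.9 / (180·8⁴) = 2812.5/737280 = 0.003815.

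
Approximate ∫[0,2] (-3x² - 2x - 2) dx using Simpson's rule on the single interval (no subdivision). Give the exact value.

S = (b−a)/6 · [f(0) + 4f(1) + f(2)] = 0.333333·[(-2) + 4·(-7) + (-18)] = -16.

-16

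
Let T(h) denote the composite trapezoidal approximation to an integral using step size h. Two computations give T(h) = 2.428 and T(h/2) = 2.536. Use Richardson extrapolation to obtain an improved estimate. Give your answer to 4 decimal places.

R = (4·T(h/2) − T(h)) / 3 = (4·2.536 − 2.428)/3 = (7.716)/3 = 2.5720.

2.5720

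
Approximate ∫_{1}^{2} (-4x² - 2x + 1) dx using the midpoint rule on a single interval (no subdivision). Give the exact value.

-11

M = (b−a)·f(1.5) = 1·(-11) = -11.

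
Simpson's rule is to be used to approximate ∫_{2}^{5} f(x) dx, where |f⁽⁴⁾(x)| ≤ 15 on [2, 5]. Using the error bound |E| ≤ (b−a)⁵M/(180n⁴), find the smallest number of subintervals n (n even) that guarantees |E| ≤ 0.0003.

18

Need 3645/(180n⁴) ≤ 0.0003.
n⁴ ≥ 3645/(180·0.0003) = 67500 ⇒ n ≥ 16.1185, so the smallest even n is 18. (n must be even for Simpson's rule.)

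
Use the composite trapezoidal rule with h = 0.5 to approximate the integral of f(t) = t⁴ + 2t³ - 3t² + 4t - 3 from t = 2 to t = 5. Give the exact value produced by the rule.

h = (5 − 2)/6 = 0.5.
Nodes t₀,…,t₆ = 2, 2.5, 3, 3.5, 4, 4.5, 5.
f(t) = t⁴ + 2t³ - 3t² + 4t - 3: f₀=25, f₁=58.5625, f₂=117, f₃=210.0625, f₄=349, f₅=546.5625, f₆=817.
(h/2)·[f₀ + 2f₁ + 2f₂ + 2f₃ + 2f₄ + 2f₅ + f₆] = 0.25·(3404.375) = 851.09375.

851.09375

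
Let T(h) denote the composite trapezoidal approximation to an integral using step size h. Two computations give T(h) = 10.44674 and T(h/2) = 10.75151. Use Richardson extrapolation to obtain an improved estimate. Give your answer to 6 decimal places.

10.853100

R = (4·T(h/2) − T(h)) / 3 = (4·10.75151 − 10.44674)/3 = (32.55930)/3 = 10.853100.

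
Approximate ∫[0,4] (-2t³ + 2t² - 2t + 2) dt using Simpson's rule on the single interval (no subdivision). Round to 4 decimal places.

-93.3333

S = (b−a)/6 · [f(0) + 4f(2) + f(4)] = 0.666667·[2 + 4·(-10) + (-102)] = -93.3333.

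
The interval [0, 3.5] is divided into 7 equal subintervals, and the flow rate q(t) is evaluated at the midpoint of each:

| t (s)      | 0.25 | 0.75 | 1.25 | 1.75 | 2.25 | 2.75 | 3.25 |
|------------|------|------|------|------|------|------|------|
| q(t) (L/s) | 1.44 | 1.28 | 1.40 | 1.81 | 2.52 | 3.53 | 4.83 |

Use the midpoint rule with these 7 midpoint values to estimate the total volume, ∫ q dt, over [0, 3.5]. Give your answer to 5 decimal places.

h = 0.5, n = 7.
h·[y(m₁) + y(m₂) + y(m₃) + y(m₄) + y(m₅) + y(m₆) + y(m₇)] = 0.5·(16.81) = 8.40500.

8.40500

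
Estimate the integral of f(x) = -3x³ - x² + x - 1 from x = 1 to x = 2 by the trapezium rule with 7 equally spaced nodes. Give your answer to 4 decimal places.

-13.1505

h = (2 − 1)/6 = 0.166667.
Nodes x₀,…,x₆ = 1, 1.166667, 1.333333, 1.5, 1.666667, 1.833333, 2.
f(x) = -3x³ - x² + x - 1: f₀=-4, f₁=-5.958333, f₂=-8.555556, f₃=-11.875, f₄=-16, f₅=-21.013889, f₆=-27.
(h/2)·[f₀ + 2f₁ + 2f₂ + 2f₃ + 2f₄ + 2f₅ + f₆] = 0.083333·(-157.805556) = -13.1505.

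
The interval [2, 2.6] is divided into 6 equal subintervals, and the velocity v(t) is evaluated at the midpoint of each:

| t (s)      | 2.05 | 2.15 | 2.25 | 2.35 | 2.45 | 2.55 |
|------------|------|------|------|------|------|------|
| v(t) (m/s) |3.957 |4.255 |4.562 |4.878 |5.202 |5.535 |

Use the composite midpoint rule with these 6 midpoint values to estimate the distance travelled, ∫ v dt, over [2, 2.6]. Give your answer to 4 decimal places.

2.8389

h = 0.1, n = 6.
h·[y(m₁) + y(m₂) + y(m₃) + y(m₄) + y(m₅) + y(m₆)] = 0.1·(28.389) = 2.8389.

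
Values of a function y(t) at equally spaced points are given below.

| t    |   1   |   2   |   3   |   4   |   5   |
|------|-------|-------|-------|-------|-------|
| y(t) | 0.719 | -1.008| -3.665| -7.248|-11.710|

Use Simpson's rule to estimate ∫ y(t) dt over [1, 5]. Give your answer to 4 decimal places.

-17.1150

h = 1, n = 4.
(h/3)·[y₀ + 4y₁ + 2y₂ + 4y₃ + y₄] = 0.333333·(-51.345) = -17.1150.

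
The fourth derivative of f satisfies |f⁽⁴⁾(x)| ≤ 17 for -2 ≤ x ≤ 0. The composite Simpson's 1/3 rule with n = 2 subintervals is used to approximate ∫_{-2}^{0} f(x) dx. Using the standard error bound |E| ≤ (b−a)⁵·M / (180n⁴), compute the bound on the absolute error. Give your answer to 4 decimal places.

|E| ≤ (2)⁵·17 / (180·2⁴) = 544/2880 = 0.1889.

0.1889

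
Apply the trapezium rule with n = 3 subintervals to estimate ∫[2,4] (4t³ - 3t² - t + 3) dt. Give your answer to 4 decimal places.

188.8889

h = (4 − 2)/3 = 0.666667.
Nodes t₀,…,t₃ = 2, 2.666667, 3.333333, 4.
f(t) = 4t³ - 3t² - t + 3: f₀=21, f₁=54.851852, f₂=114.481481, f₃=207.
(h/2)·[f₀ + 2f₁ + 2f₂ + f₃] = 0.333333·(566.666667) = 188.8889.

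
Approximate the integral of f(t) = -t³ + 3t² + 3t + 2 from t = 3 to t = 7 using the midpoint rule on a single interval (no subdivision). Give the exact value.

M = (b−a)·f(5) = 4·(-33) = -132.

-132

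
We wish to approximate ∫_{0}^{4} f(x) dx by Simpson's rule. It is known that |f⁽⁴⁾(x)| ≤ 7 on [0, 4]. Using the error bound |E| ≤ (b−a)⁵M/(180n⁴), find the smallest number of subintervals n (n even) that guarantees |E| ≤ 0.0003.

Need 7168/(180n⁴) ≤ 0.0003.
n⁴ ≥ 7168/(180·0.0003) = 132741 ⇒ n ≥ 19.0876, so the smallest even n is 20. (n must be even for Simpson's rule.)

20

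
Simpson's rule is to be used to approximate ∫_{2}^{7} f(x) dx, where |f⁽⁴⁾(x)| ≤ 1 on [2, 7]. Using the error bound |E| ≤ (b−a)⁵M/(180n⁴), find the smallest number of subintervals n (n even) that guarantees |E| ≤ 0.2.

4

Need 3125/(180n⁴) ≤ 0.2.
n⁴ ≥ 3125/(180·0.2) = 86.8056 ⇒ n ≥ 3.0524, so the smallest even n is 4. (n must be even for Simpson's rule.)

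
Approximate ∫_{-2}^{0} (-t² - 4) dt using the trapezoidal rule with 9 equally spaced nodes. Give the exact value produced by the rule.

h = (0 − (-2))/8 = 0.25.
Nodes t₀,…,t₈ = -2, -1.75, -1.5, -1.25, -1, -0.75, -0.5, -0.25, 0.
f(t) = -t² - 4: f₀=-8, f₁=-7.0625, f₂=-6.25, f₃=-5.5625, f₄=-5, f₅=-4.5625, f₆=-4.25, f₇=-4.0625, f₈=-4.
(h/2)·[f₀ + 2f₁ + 2f₂ + 2f₃ + 2f₄ + 2f₅ + 2f₆ + 2f₇ + f₈] = 0.125·(-85.5) = -10.6875.

-10.6875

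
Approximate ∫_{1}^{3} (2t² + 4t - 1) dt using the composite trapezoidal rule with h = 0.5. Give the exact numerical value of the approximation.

h = (3 − 1)/4 = 0.5.
Nodes t₀,…,t₄ = 1, 1.5, 2, 2.5, 3.
f(t) = 2t² + 4t - 1: f₀=5, f₁=9.5, f₂=15, f₃=21.5, f₄=29.
(h/2)·[f₀ + 2f₁ + 2f₂ + 2f₃ + f₄] = 0.25·(126) = 31.5.

31.5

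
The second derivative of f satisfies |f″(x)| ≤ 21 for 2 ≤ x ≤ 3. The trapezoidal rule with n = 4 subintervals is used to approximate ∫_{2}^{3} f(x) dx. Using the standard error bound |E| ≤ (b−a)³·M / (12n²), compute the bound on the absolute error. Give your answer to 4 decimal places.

0.1094

|E| ≤ (1)³·21 / (12·4²) = 21/192 = 0.1094.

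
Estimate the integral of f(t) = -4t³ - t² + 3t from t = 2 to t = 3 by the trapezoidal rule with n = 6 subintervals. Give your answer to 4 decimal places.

-63.9769

h = (3 − 2)/6 = 0.166667.
Nodes t₀,…,t₆ = 2, 2.166667, 2.333333, 2.5, 2.666667, 2.833333, 3.
f(t) = -4t³ - t² + 3t: f₀=-30, f₁=-38.879630, f₂=-49.259259, f₃=-61.25, f₄=-74.962963, f₅=-90.509259, f₆=-108.
(h/2)·[f₀ + 2f₁ + 2f₂ + 2f₃ + 2f₄ + 2f₅ + f₆] = 0.083333·(-767.722222) = -63.9769.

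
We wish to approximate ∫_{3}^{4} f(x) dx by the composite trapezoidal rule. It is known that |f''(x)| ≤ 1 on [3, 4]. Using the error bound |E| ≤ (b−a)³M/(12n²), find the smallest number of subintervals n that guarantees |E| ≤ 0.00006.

38

Need 1/(12n²) ≤ 0.00006.
n² ≥ 1/(12·0.00006) = 1388.89 ⇒ n ≥ 37.2678, so the smallest n is 38.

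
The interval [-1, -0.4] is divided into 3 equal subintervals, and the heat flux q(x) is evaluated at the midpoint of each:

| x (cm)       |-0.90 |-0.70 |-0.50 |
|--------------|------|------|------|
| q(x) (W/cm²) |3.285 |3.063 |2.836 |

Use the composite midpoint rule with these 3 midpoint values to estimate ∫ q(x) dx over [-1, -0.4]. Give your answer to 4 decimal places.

1.8368

h = 0.2, n = 3.
h·[y(m₁) + y(m₂) + y(m₃)] = 0.2·(9.184) = 1.8368.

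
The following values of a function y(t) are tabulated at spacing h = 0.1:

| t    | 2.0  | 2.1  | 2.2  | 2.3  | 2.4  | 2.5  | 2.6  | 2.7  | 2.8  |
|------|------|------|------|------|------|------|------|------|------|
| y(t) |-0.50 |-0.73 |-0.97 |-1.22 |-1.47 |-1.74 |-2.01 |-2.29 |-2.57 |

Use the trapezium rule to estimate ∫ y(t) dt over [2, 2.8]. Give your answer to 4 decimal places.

-1.1965

h = 0.1, n = 8.
(h/2)·[y₀ + 2y₁ + 2y₂ + 2y₃ + 2y₄ + 2y₅ + 2y₆ + 2y₇ + y₈] = 0.05·(-23.93) = -1.1965.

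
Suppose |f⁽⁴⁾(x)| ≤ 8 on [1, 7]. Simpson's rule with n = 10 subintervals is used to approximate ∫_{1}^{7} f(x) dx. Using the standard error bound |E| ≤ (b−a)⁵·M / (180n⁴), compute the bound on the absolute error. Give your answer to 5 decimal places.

0.03456

|E| ≤ (6)⁵·8 / (180·10⁴) = 62208/1800000 = 0.03456.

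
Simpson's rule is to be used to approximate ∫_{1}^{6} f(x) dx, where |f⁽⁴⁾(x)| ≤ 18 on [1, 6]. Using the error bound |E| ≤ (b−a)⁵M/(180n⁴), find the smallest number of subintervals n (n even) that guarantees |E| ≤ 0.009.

14

Need 56250/(180n⁴) ≤ 0.009.
n⁴ ≥ 56250/(180·0.009) = 34722.2 ⇒ n ≥ 13.6506, so the smallest even n is 14. (n must be even for Simpson's rule.)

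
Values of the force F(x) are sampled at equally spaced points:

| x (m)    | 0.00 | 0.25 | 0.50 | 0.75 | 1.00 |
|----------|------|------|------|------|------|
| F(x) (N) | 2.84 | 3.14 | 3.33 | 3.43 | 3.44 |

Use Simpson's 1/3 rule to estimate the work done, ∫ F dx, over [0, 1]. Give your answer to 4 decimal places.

h = 0.25, n = 4.
(h/3)·[y₀ + 4y₁ + 2y₂ + 4y₃ + y₄] = 0.083333·(39.22) = 3.2683.

3.2683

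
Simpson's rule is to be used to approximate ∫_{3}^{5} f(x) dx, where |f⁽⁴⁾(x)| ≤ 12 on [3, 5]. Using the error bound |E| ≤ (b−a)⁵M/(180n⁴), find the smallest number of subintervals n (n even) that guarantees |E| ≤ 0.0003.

Need 384/(180n⁴) ≤ 0.0003.
n⁴ ≥ 384/(180·0.0003) = 7111.11 ⇒ n ≥ 9.1830, so the smallest even n is 10. (n must be even for Simpson's rule.)

10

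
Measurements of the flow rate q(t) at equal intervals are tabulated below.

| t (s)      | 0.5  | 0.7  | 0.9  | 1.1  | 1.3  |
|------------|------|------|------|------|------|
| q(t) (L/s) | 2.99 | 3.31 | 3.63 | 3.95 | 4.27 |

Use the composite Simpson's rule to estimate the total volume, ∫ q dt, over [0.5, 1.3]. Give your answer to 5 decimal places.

2.90400

h = 0.2, n = 4.
(h/3)·[y₀ + 4y₁ + 2y₂ + 4y₃ + y₄] = 0.066667·(43.56) = 2.90400.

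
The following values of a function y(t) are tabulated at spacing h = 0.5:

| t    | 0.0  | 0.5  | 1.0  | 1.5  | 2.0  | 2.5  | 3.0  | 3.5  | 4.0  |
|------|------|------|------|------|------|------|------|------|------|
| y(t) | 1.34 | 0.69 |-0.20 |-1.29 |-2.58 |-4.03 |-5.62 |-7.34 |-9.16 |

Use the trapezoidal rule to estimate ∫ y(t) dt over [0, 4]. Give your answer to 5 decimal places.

-12.14000

h = 0.5, n = 8.
(h/2)·[y₀ + 2y₁ + 2y₂ + 2y₃ + 2y₄ + 2y₅ + 2y₆ + 2y₇ + y₈] = 0.25·(-48.56) = -12.14000.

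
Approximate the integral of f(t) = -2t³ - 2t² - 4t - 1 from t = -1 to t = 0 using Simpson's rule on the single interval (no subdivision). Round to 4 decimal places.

S = (b−a)/6 · [f(-1) + 4f(-0.5) + f(0)] = 0.166667·[3 + 4·0.75 + (-1)] = 0.8333.

0.8333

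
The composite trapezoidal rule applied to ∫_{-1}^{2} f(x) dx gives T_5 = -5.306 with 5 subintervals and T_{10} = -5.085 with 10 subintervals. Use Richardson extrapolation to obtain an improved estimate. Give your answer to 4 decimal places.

-5.0113

R = (4·T_{10} − T_5) / 3 = (4·(-5.085) − (-5.306))/3 = (-15.034)/3 = -5.0113.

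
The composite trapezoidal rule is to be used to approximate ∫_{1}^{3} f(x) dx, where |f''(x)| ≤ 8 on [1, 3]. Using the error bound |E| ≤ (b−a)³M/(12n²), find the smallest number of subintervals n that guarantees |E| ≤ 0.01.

24

Need 64/(12n²) ≤ 0.01.
n² ≥ 64/(12·0.01) = 533.333 ⇒ n ≥ 23.0940, so the smallest n is 24.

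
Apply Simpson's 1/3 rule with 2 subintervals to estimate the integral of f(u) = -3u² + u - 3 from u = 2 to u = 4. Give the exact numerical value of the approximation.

-56

h = (4 − 2)/2 = 1.
Nodes u₀,…,u₂ = 2, 3, 4.
f(u) = -3u² + u - 3: f₀=-13, f₁=-27, f₂=-47.
(h/3)·[f₀ + 4f₁ + f₂] = 0.333333·(-168) = -56.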